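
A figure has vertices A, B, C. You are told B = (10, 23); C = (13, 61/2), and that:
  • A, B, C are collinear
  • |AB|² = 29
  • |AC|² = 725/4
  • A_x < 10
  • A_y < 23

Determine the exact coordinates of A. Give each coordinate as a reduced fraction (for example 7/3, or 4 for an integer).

1. A_x = 8  [[A, B, C are collinear ⇒ -15/2x+3y+6=0] ∩ [|A−(10, 23)|²=29]]
2. A_y = 18  [[A, B, C are collinear ⇒ -15/2x+3y+6=0] ∩ [|A−(10, 23)|²=29]]
   so A = (8, 18)

A = (8, 18)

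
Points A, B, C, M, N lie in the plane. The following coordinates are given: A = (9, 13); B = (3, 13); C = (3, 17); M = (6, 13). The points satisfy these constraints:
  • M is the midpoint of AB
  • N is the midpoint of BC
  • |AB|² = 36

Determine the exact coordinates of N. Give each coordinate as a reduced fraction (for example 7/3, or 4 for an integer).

N = (3, 15)

1. N_x = 3  [2·N = B+C = (3, 13)+(3, 17)]
2. N_y = 15  [2·N = B+C = (3, 13)+(3, 17)]
   so N = (3, 15)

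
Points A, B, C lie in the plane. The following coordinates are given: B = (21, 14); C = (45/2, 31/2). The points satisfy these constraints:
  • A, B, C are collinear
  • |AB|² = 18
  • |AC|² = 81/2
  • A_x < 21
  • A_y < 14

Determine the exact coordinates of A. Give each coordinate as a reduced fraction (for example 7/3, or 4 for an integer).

1. A_x = 18  [[A, B, C are collinear ⇒ -3/2x+3/2y+21/2=0] ∩ [|A−(21, 14)|²=18]]
2. A_y = 11  [[A, B, C are collinear ⇒ -3/2x+3/2y+21/2=0] ∩ [|A−(21, 14)|²=18]]
   so A = (18, 11)

A = (18, 11)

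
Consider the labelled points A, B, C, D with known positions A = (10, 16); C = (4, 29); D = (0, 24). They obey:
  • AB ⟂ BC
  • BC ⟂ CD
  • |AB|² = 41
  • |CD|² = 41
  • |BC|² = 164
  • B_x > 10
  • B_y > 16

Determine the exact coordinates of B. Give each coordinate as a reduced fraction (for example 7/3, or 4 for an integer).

B = (14, 21)

1. B_x = 14  [[BC ⟂ CD ⇒ 4x+5y-161=0] ∩ [|B−(10, 16)|²=41]]
2. B_y = 21  [[BC ⟂ CD ⇒ 4x+5y-161=0] ∩ [|B−(10, 16)|²=41]]
   so B = (14, 21)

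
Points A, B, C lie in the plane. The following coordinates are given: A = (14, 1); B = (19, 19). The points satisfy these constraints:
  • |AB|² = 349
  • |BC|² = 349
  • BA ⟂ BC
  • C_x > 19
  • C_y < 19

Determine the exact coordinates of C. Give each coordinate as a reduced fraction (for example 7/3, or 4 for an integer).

1. C_x = 37  [[BA ⟂ BC ⇒ -5x-18y+437=0] ∩ [|C−(19, 19)|²=349]]
2. C_y = 14  [[BA ⟂ BC ⇒ -5x-18y+437=0] ∩ [|C−(19, 19)|²=349]]
   so C = (37, 14)

C = (37, 14)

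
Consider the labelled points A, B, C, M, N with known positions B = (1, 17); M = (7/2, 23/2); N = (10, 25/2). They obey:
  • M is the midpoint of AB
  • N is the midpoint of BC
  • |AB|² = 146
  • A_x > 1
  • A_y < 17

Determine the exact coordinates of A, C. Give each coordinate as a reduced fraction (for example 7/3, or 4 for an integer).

A = (6, 6)
C = (19, 8)

1. A_x = 6  [A = 2·M−B = 2·(7/2, 23/2)−(1, 17)]
2. A_y = 6  [A = 2·M−B = 2·(7/2, 23/2)−(1, 17)]
   so A = (6, 6)
3. C_x = 19  [C = 2·N−B = 2·(10, 25/2)−(1, 17)]
4. C_y = 8  [C = 2·N−B = 2·(10, 25/2)−(1, 17)]
   so C = (19, 8)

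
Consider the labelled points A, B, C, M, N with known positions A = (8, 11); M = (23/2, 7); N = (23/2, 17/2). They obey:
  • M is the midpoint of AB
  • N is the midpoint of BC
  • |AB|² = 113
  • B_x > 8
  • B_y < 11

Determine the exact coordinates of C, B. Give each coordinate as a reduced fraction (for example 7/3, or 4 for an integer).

C = (8, 14)
B = (15, 3)

1. B_x = 15  [B = 2·M−A = 2·(23/2, 7)−(8, 11)]
2. B_y = 3  [B = 2·M−A = 2·(23/2, 7)−(8, 11)]
   so B = (15, 3)
3. C_x = 8  [C = 2·N−B = 2·(23/2, 17/2)−(15, 3)]
4. C_y = 14  [C = 2·N−B = 2·(23/2, 17/2)−(15, 3)]
   so C = (8, 14)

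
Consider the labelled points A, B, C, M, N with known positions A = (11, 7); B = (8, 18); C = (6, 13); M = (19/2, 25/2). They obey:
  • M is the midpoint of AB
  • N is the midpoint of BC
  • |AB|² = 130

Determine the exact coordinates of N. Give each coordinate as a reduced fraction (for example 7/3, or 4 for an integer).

1. N_x = 7  [2·N = B+C = (8, 18)+(6, 13)]
2. N_y = 31/2  [2·N = B+C = (8, 18)+(6, 13)]
   so N = (7, 31/2)

N = (7, 31/2)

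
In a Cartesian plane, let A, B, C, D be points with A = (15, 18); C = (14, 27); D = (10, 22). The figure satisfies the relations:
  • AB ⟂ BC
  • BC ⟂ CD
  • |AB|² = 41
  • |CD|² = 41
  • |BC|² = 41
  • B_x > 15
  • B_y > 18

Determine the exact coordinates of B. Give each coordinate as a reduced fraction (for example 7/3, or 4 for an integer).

1. B_x = 19  [[BC ⟂ CD ⇒ 4x+5y-191=0] ∩ [|B−(15, 18)|²=41]]
2. B_y = 23  [[BC ⟂ CD ⇒ 4x+5y-191=0] ∩ [|B−(15, 18)|²=41]]
   so B = (19, 23)

B = (19, 23)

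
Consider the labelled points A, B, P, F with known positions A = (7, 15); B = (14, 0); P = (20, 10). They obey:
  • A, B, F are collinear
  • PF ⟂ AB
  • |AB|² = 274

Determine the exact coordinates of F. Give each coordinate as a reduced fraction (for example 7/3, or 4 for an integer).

1. F_x = 1540/137  [[A, B, F are collinear ⇒ 15x+7y-210=0] ∩ [PF ⟂ AB ⇒ 7x-15y+10=0]]
2. F_y = 810/137  [[A, B, F are collinear ⇒ 15x+7y-210=0] ∩ [PF ⟂ AB ⇒ 7x-15y+10=0]]
   so F = (1540/137, 810/137)

F = (1540/137, 810/137)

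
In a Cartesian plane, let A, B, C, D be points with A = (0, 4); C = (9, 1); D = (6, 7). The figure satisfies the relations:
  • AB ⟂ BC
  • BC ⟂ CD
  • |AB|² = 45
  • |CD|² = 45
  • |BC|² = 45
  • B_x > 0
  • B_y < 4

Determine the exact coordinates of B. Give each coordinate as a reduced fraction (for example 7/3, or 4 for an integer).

B = (3, -2)

1. B_x = 3  [[BC ⟂ CD ⇒ 3x-6y-21=0] ∩ [|B−(0, 4)|²=45]]
2. B_y = -2  [[BC ⟂ CD ⇒ 3x-6y-21=0] ∩ [|B−(0, 4)|²=45]]
   so B = (3, -2)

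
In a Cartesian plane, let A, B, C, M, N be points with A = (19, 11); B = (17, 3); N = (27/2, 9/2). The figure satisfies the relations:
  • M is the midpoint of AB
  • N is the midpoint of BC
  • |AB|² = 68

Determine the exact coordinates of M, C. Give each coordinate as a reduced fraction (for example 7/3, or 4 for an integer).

1. M_x = 18  [2·M = A+B = (19, 11)+(17, 3)]
2. M_y = 7  [2·M = A+B = (19, 11)+(17, 3)]
   so M = (18, 7)
3. C_x = 10  [C = 2·N−B = 2·(27/2, 9/2)−(17, 3)]
4. C_y = 6  [C = 2·N−B = 2·(27/2, 9/2)−(17, 3)]
   so C = (10, 6)

M = (18, 7)
C = (10, 6)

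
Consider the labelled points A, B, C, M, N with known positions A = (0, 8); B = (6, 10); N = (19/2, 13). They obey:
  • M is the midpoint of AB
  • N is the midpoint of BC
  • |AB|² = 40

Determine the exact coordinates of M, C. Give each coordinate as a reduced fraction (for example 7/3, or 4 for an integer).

M = (3, 9)
C = (13, 16)

1. M_x = 3  [2·M = A+B = (0, 8)+(6, 10)]
2. M_y = 9  [2·M = A+B = (0, 8)+(6, 10)]
   so M = (3, 9)
3. C_x = 13  [C = 2·N−B = 2·(19/2, 13)−(6, 10)]
4. C_y = 16  [C = 2·N−B = 2·(19/2, 13)−(6, 10)]
   so C = (13, 16)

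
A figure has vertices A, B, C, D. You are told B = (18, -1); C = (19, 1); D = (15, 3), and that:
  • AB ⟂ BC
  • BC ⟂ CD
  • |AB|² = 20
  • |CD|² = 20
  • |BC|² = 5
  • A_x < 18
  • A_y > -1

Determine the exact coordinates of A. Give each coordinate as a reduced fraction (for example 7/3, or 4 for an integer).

1. A_x = 14  [[AB ⟂ BC ⇒ -1x-2y+16=0] ∩ [|A−(18, -1)|²=20]]
2. A_y = 1  [[AB ⟂ BC ⇒ -1x-2y+16=0] ∩ [|A−(18, -1)|²=20]]
   so A = (14, 1)

A = (14, 1)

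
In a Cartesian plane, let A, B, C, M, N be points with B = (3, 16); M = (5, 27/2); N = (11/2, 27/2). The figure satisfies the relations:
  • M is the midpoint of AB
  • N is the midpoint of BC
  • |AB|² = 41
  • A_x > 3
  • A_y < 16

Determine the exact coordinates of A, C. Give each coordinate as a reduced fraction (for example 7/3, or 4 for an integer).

A = (7, 11)
C = (8, 11)

1. A_x = 7  [A = 2·M−B = 2·(5, 27/2)−(3, 16)]
2. A_y = 11  [A = 2·M−B = 2·(5, 27/2)−(3, 16)]
   so A = (7, 11)
3. C_x = 8  [C = 2·N−B = 2·(11/2, 27/2)−(3, 16)]
4. C_y = 11  [C = 2·N−B = 2·(11/2, 27/2)−(3, 16)]
   so C = (8, 11)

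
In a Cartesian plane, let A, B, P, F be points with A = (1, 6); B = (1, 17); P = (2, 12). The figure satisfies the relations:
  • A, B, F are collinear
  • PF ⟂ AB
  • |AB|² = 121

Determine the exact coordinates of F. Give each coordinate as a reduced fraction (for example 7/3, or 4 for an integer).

1. F_x = 1  [[A, B, F are collinear ⇒ -11x+11=0] ∩ [PF ⟂ AB ⇒ 11y-132=0]]
2. F_y = 12  [[A, B, F are collinear ⇒ -11x+11=0] ∩ [PF ⟂ AB ⇒ 11y-132=0]]
   so F = (1, 12)

F = (1, 12)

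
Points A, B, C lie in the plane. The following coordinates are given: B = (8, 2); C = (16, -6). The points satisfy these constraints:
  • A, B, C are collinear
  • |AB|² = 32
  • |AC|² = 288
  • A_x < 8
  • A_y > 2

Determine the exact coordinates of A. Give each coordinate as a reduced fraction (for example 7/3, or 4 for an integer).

1. A_x = 4  [[A, B, C are collinear ⇒ 8x+8y-80=0] ∩ [|A−(8, 2)|²=32]]
2. A_y = 6  [[A, B, C are collinear ⇒ 8x+8y-80=0] ∩ [|A−(8, 2)|²=32]]
   so A = (4, 6)

A = (4, 6)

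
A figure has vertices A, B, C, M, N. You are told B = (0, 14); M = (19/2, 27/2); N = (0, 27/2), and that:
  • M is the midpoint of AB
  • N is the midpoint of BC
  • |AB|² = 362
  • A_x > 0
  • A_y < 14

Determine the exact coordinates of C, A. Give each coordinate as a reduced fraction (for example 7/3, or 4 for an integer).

C = (0, 13)
A = (19, 13)

1. A_x = 19  [A = 2·M−B = 2·(19/2, 27/2)−(0, 14)]
2. A_y = 13  [A = 2·M−B = 2·(19/2, 27/2)−(0, 14)]
   so A = (19, 13)
3. C_x = 0  [C = 2·N−B = 2·(0, 27/2)−(0, 14)]
4. C_y = 13  [C = 2·N−B = 2·(0, 27/2)−(0, 14)]
   so C = (0, 13)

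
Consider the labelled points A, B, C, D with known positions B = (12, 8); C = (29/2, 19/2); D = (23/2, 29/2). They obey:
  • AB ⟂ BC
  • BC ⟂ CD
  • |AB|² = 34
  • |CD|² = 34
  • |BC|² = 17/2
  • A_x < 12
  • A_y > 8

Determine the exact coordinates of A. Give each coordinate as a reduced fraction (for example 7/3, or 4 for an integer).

1. A_x = 9  [[AB ⟂ BC ⇒ -5/2x-3/2y+42=0] ∩ [|A−(12, 8)|²=34]]
2. A_y = 13  [[AB ⟂ BC ⇒ -5/2x-3/2y+42=0] ∩ [|A−(12, 8)|²=34]]
   so A = (9, 13)

A = (9, 13)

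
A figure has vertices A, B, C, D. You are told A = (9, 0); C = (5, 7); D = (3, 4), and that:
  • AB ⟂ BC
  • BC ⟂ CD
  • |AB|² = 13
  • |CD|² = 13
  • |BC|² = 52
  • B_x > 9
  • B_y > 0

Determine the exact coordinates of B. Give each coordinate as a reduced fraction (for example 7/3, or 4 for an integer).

1. B_x = 11  [[BC ⟂ CD ⇒ 2x+3y-31=0] ∩ [|B−(9, 0)|²=13]]
2. B_y = 3  [[BC ⟂ CD ⇒ 2x+3y-31=0] ∩ [|B−(9, 0)|²=13]]
   so B = (11, 3)

B = (11, 3)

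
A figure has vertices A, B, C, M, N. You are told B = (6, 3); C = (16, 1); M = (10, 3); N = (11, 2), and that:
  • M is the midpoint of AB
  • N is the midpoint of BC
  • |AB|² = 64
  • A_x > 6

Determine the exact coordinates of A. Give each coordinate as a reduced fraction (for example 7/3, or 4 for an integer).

1. A_x = 14  [A = 2·M−B = 2·(10, 3)−(6, 3)]
2. A_y = 3  [A = 2·M−B = 2·(10, 3)−(6, 3)]
   so A = (14, 3)

A = (14, 3)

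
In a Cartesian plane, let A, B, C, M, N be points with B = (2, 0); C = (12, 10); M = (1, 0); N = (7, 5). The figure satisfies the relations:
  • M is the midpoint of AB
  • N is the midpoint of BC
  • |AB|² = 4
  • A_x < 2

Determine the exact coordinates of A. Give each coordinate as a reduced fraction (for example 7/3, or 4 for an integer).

1. A_x = 0  [A = 2·M−B = 2·(1, 0)−(2, 0)]
2. A_y = 0  [A = 2·M−B = 2·(1, 0)−(2, 0)]
   so A = (0, 0)

A = (0, 0)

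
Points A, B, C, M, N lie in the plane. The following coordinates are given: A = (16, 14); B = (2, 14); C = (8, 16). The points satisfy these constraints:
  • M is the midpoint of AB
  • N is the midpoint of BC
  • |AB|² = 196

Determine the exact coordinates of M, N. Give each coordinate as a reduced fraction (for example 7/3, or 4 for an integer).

M = (9, 14)
N = (5, 15)

1. M_x = 9  [2·M = A+B = (16, 14)+(2, 14)]
2. M_y = 14  [2·M = A+B = (16, 14)+(2, 14)]
   so M = (9, 14)
3. N_x = 5  [2·N = B+C = (2, 14)+(8, 16)]
4. N_y = 15  [2·N = B+C = (2, 14)+(8, 16)]
   so N = (5, 15)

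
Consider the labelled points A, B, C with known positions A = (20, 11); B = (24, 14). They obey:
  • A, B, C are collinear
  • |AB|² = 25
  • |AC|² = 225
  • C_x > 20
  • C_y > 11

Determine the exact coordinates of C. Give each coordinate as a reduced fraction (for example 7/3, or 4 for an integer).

C = (32, 20)

1. C_x = 32  [[A, B, C are collinear ⇒ -3x+4y+16=0] ∩ [|C−(20, 11)|²=225]]
2. C_y = 20  [[A, B, C are collinear ⇒ -3x+4y+16=0] ∩ [|C−(20, 11)|²=225]]
   so C = (32, 20)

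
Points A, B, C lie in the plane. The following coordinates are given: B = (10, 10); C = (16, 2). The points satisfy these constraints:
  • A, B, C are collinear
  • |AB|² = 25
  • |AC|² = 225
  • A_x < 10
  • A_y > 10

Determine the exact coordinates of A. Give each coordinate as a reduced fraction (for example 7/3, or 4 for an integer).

A = (7, 14)

1. A_x = 7  [[A, B, C are collinear ⇒ 8x+6y-140=0] ∩ [|A−(10, 10)|²=25]]
2. A_y = 14  [[A, B, C are collinear ⇒ 8x+6y-140=0] ∩ [|A−(10, 10)|²=25]]
   so A = (7, 14)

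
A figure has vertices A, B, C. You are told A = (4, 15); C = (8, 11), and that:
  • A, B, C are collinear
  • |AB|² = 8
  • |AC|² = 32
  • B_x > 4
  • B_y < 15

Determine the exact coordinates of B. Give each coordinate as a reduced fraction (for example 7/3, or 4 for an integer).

B = (6, 13)

1. B_x = 6  [[A, B, C are collinear ⇒ -4x-4y+76=0] ∩ [|B−(4, 15)|²=8]]
2. B_y = 13  [[A, B, C are collinear ⇒ -4x-4y+76=0] ∩ [|B−(4, 15)|²=8]]
   so B = (6, 13)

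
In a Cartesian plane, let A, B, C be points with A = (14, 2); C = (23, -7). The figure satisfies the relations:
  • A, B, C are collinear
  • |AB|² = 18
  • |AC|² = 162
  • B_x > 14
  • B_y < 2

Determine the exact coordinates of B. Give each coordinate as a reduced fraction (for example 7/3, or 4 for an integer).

1. B_x = 17  [[A, B, C are collinear ⇒ -9x-9y+144=0] ∩ [|B−(14, 2)|²=18]]
2. B_y = -1  [[A, B, C are collinear ⇒ -9x-9y+144=0] ∩ [|B−(14, 2)|²=18]]
   so B = (17, -1)

B = (17, -1)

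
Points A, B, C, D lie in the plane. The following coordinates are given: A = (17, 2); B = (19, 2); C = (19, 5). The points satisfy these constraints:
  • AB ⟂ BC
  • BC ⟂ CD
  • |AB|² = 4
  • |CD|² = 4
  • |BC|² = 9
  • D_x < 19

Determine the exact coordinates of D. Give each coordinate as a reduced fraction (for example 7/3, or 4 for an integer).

D = (17, 5)

1. D_x = 17  [[BC ⟂ CD ⇒ 3y-15=0] ∩ [|D−(19, 5)|²=4]]
2. D_y = 5  [[BC ⟂ CD ⇒ 3y-15=0] ∩ [|D−(19, 5)|²=4]]
   so D = (17, 5)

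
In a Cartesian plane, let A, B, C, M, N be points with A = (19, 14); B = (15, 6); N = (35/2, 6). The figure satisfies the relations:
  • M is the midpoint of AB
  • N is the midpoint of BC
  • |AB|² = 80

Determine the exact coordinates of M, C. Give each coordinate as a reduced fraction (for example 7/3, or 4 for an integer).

1. M_x = 17  [2·M = A+B = (19, 14)+(15, 6)]
2. M_y = 10  [2·M = A+B = (19, 14)+(15, 6)]
   so M = (17, 10)
3. C_x = 20  [C = 2·N−B = 2·(35/2, 6)−(15, 6)]
4. C_y = 6  [C = 2·N−B = 2·(35/2, 6)−(15, 6)]
   so C = (20, 6)

M = (17, 10)
C = (20, 6)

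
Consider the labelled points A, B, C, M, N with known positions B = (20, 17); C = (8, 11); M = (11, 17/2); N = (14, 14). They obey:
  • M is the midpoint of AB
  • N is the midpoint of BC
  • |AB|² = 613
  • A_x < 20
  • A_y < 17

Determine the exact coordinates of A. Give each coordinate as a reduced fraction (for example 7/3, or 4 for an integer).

A = (2, 0)

1. A_x = 2  [A = 2·M−B = 2·(11, 17/2)−(20, 17)]
2. A_y = 0  [A = 2·M−B = 2·(11, 17/2)−(20, 17)]
   so A = (2, 0)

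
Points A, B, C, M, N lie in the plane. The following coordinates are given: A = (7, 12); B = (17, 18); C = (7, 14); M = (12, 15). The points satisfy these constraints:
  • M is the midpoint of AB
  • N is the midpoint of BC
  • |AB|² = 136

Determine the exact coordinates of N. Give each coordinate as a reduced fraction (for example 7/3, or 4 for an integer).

1. N_x = 12  [2·N = B+C = (17, 18)+(7, 14)]
2. N_y = 16  [2·N = B+C = (17, 18)+(7, 14)]
   so N = (12, 16)

N = (12, 16)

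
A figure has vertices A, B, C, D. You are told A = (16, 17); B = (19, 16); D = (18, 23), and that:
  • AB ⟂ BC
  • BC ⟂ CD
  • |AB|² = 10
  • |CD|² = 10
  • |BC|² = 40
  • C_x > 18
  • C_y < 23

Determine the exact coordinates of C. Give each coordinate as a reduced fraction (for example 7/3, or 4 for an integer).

1. C_x = 21  [[AB ⟂ BC ⇒ 3x-1y-41=0] ∩ [|C−(18, 23)|²=10]]
2. C_y = 22  [[AB ⟂ BC ⇒ 3x-1y-41=0] ∩ [|C−(18, 23)|²=10]]
   so C = (21, 22)

C = (21, 22)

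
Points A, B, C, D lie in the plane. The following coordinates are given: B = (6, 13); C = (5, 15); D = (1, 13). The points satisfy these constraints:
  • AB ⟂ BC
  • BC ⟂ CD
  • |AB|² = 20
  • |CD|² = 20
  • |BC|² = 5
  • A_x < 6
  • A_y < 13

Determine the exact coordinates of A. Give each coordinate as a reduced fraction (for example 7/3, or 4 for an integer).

A = (2, 11)

1. A_x = 2  [[AB ⟂ BC ⇒ 1x-2y+20=0] ∩ [|A−(6, 13)|²=20]]
2. A_y = 11  [[AB ⟂ BC ⇒ 1x-2y+20=0] ∩ [|A−(6, 13)|²=20]]
   so A = (2, 11)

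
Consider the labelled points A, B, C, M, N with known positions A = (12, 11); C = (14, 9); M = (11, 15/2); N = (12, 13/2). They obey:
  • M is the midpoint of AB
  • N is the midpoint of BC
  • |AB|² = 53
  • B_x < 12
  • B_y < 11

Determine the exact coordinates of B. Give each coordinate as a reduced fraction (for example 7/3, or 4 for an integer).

B = (10, 4)

1. B_x = 10  [B = 2·M−A = 2·(11, 15/2)−(12, 11)]
2. B_y = 4  [B = 2·M−A = 2·(11, 15/2)−(12, 11)]
   so B = (10, 4)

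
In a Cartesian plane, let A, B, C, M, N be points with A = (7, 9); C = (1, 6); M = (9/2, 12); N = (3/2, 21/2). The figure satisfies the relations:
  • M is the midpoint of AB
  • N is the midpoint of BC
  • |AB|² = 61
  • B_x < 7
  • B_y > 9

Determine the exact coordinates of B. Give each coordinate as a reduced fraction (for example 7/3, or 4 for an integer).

B = (2, 15)

1. B_x = 2  [B = 2·M−A = 2·(9/2, 12)−(7, 9)]
2. B_y = 15  [B = 2·M−A = 2·(9/2, 12)−(7, 9)]
   so B = (2, 15)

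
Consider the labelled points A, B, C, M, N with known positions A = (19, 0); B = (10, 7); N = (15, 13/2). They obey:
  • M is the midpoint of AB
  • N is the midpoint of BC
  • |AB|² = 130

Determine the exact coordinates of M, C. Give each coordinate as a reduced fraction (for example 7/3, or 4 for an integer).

M = (29/2, 7/2)
C = (20, 6)

1. M_x = 29/2  [2·M = A+B = (19, 0)+(10, 7)]
2. M_y = 7/2  [2·M = A+B = (19, 0)+(10, 7)]
   so M = (29/2, 7/2)
3. C_x = 20  [C = 2·N−B = 2·(15, 13/2)−(10, 7)]
4. C_y = 6  [C = 2·N−B = 2·(15, 13/2)−(10, 7)]
   so C = (20, 6)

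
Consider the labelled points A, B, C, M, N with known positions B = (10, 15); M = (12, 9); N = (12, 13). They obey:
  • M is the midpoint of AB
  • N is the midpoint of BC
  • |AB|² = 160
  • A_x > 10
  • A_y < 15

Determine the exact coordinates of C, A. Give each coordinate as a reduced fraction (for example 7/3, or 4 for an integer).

1. A_x = 14  [A = 2·M−B = 2·(12, 9)−(10, 15)]
2. A_y = 3  [A = 2·M−B = 2·(12, 9)−(10, 15)]
   so A = (14, 3)
3. C_x = 14  [C = 2·N−B = 2·(12, 13)−(10, 15)]
4. C_y = 11  [C = 2·N−B = 2·(12, 13)−(10, 15)]
   so C = (14, 11)

C = (14, 11)
A = (14, 3)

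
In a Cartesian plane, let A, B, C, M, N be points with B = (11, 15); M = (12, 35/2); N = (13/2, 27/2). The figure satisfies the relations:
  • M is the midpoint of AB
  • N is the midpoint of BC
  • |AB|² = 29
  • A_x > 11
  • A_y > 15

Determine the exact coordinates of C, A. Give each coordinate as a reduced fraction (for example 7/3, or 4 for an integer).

C = (2, 12)
A = (13, 20)

1. A_x = 13  [A = 2·M−B = 2·(12, 35/2)−(11, 15)]
2. A_y = 20  [A = 2·M−B = 2·(12, 35/2)−(11, 15)]
   so A = (13, 20)
3. C_x = 2  [C = 2·N−B = 2·(13/2, 27/2)−(11, 15)]
4. C_y = 12  [C = 2·N−B = 2·(13/2, 27/2)−(11, 15)]
   so C = (2, 12)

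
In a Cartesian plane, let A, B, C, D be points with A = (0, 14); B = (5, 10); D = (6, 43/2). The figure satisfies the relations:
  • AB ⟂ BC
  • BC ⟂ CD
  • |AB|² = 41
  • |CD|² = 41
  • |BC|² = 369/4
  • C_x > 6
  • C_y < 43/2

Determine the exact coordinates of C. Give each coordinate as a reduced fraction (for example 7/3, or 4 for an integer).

1. C_x = 11  [[AB ⟂ BC ⇒ 5x-4y+15=0] ∩ [|C−(6, 43/2)|²=41]]
2. C_y = 35/2  [[AB ⟂ BC ⇒ 5x-4y+15=0] ∩ [|C−(6, 43/2)|²=41]]
   so C = (11, 35/2)

C = (11, 35/2)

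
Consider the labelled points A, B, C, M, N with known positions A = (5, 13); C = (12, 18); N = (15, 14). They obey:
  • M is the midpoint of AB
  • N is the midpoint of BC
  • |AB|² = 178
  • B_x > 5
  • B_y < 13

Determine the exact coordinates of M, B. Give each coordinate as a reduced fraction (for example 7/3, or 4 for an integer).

M = (23/2, 23/2)
B = (18, 10)

1. B_x = 18  [B = 2·N−C = 2·(15, 14)−(12, 18)]
2. B_y = 10  [B = 2·N−C = 2·(15, 14)−(12, 18)]
   so B = (18, 10)
3. M_x = 23/2  [2·M = A+B = (5, 13)+(18, 10)]
4. M_y = 23/2  [2·M = A+B = (5, 13)+(18, 10)]
   so M = (23/2, 23/2)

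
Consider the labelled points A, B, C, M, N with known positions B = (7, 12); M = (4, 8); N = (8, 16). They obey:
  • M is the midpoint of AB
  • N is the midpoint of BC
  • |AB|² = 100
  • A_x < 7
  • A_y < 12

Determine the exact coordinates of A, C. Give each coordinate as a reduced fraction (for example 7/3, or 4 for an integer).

A = (1, 4)
C = (9, 20)

1. A_x = 1  [A = 2·M−B = 2·(4, 8)−(7, 12)]
2. A_y = 4  [A = 2·M−B = 2·(4, 8)−(7, 12)]
   so A = (1, 4)
3. C_x = 9  [C = 2·N−B = 2·(8, 16)−(7, 12)]
4. C_y = 20  [C = 2·N−B = 2·(8, 16)−(7, 12)]
   so C = (9, 20)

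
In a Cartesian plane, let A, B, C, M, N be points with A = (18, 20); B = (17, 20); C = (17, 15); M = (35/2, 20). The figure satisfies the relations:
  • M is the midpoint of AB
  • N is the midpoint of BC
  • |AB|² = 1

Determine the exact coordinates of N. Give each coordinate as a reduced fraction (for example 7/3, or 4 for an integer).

N = (17, 35/2)

1. N_x = 17  [2·N = B+C = (17, 20)+(17, 15)]
2. N_y = 35/2  [2·N = B+C = (17, 20)+(17, 15)]
   so N = (17, 35/2)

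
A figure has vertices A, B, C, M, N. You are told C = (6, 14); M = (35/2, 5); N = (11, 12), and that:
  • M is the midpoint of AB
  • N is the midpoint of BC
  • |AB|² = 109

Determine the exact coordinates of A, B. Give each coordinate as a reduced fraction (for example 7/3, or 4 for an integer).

A = (19, 0)
B = (16, 10)

1. B_x = 16  [B = 2·N−C = 2·(11, 12)−(6, 14)]
2. B_y = 10  [B = 2·N−C = 2·(11, 12)−(6, 14)]
   so B = (16, 10)
3. A_x = 19  [A = 2·M−B = 2·(35/2, 5)−(16, 10)]
4. A_y = 0  [A = 2·M−B = 2·(35/2, 5)−(16, 10)]
   so A = (19, 0)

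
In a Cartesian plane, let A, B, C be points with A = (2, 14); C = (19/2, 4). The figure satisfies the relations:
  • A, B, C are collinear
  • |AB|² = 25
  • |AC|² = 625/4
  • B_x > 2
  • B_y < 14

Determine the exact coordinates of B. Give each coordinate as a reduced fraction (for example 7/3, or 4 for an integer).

B = (5, 10)

1. B_x = 5  [[A, B, C are collinear ⇒ -10x-15/2y+125=0] ∩ [|B−(2, 14)|²=25]]
2. B_y = 10  [[A, B, C are collinear ⇒ -10x-15/2y+125=0] ∩ [|B−(2, 14)|²=25]]
   so B = (5, 10)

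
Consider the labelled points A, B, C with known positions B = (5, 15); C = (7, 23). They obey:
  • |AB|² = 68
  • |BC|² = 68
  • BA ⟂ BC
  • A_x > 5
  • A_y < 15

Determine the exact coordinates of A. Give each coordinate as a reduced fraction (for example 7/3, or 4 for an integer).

A = (13, 13)

1. A_x = 13  [[BA ⟂ BC ⇒ 2x+8y-130=0] ∩ [|A−(5, 15)|²=68]]
2. A_y = 13  [[BA ⟂ BC ⇒ 2x+8y-130=0] ∩ [|A−(5, 15)|²=68]]
   so A = (13, 13)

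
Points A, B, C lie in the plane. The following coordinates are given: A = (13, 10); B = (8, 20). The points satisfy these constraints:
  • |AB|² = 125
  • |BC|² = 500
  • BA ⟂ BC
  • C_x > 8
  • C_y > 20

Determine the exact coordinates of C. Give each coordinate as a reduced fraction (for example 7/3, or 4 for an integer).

1. C_x = 28  [[BA ⟂ BC ⇒ 5x-10y+160=0] ∩ [|C−(8, 20)|²=500]]
2. C_y = 30  [[BA ⟂ BC ⇒ 5x-10y+160=0] ∩ [|C−(8, 20)|²=500]]
   so C = (28, 30)

C = (28, 30)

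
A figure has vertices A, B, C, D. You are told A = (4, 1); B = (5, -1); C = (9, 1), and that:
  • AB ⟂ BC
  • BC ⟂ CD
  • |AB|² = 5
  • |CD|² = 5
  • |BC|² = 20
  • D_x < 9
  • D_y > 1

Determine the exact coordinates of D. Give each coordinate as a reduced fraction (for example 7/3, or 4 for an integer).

D = (8, 3)

1. D_x = 8  [[BC ⟂ CD ⇒ 4x+2y-38=0] ∩ [|D−(9, 1)|²=5]]
2. D_y = 3  [[BC ⟂ CD ⇒ 4x+2y-38=0] ∩ [|D−(9, 1)|²=5]]
   so D = (8, 3)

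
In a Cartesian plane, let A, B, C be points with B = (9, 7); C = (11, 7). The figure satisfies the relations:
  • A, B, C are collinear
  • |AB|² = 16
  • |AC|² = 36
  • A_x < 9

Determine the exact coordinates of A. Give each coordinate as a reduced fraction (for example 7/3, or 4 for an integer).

1. A_x = 5  [[A, B, C are collinear ⇒ 2y-14=0] ∩ [|A−(9, 7)|²=16]]
2. A_y = 7  [[A, B, C are collinear ⇒ 2y-14=0] ∩ [|A−(9, 7)|²=16]]
   so A = (5, 7)

A = (5, 7)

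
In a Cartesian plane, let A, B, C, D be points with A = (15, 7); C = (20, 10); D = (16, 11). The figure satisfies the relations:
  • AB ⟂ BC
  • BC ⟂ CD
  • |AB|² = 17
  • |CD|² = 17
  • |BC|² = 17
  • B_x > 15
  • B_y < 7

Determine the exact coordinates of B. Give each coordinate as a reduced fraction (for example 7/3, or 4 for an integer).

B = (19, 6)

1. B_x = 19  [[BC ⟂ CD ⇒ 4x-1y-70=0] ∩ [|B−(15, 7)|²=17]]
2. B_y = 6  [[BC ⟂ CD ⇒ 4x-1y-70=0] ∩ [|B−(15, 7)|²=17]]
   so B = (19, 6)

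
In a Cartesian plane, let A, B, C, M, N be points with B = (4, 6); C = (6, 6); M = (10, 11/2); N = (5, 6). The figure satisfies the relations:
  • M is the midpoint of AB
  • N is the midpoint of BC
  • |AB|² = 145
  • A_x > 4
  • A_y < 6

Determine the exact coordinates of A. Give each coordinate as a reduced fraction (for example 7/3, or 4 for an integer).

1. A_x = 16  [A = 2·M−B = 2·(10, 11/2)−(4, 6)]
2. A_y = 5  [A = 2·M−B = 2·(10, 11/2)−(4, 6)]
   so A = (16, 5)

A = (16, 5)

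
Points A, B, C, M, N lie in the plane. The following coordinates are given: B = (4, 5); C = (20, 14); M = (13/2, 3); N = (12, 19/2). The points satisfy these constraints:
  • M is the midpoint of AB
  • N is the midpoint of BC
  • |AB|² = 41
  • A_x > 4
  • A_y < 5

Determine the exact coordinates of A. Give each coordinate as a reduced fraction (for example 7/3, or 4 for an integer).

A = (9, 1)

1. A_x = 9  [A = 2·M−B = 2·(13/2, 3)−(4, 5)]
2. A_y = 1  [A = 2·M−B = 2·(13/2, 3)−(4, 5)]
   so A = (9, 1)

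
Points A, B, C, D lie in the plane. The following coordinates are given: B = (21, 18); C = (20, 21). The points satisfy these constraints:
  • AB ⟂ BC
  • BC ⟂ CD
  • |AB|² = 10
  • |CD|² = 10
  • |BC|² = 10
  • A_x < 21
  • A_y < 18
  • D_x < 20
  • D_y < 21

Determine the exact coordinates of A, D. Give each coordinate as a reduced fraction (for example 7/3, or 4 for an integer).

A = (18, 17)
D = (17, 20)

1. A_x = 18  [[AB ⟂ BC ⇒ 1x-3y+33=0] ∩ [|A−(21, 18)|²=10]]
2. A_y = 17  [[AB ⟂ BC ⇒ 1x-3y+33=0] ∩ [|A−(21, 18)|²=10]]
   so A = (18, 17)
3. D_x = 17  [[BC ⟂ CD ⇒ -1x+3y-43=0] ∩ [|D−(20, 21)|²=10]]
4. D_y = 20  [[BC ⟂ CD ⇒ -1x+3y-43=0] ∩ [|D−(20, 21)|²=10]]
   so D = (17, 20)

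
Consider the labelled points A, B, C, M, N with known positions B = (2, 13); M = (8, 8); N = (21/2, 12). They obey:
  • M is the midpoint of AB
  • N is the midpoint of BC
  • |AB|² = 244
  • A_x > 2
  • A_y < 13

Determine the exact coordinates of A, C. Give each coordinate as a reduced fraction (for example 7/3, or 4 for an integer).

1. A_x = 14  [A = 2·M−B = 2·(8, 8)−(2, 13)]
2. A_y = 3  [A = 2·M−B = 2·(8, 8)−(2, 13)]
   so A = (14, 3)
3. C_x = 19  [C = 2·N−B = 2·(21/2, 12)−(2, 13)]
4. C_y = 11  [C = 2·N−B = 2·(21/2, 12)−(2, 13)]
   so C = (19, 11)

A = (14, 3)
C = (19, 11)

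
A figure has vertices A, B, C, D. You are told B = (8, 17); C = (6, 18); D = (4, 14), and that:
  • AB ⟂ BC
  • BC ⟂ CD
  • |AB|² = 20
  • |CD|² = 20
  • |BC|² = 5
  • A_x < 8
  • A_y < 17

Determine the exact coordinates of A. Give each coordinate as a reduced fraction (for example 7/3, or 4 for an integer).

1. A_x = 6  [[AB ⟂ BC ⇒ 2x-1y+1=0] ∩ [|A−(8, 17)|²=20]]
2. A_y = 13  [[AB ⟂ BC ⇒ 2x-1y+1=0] ∩ [|A−(8, 17)|²=20]]
   so A = (6, 13)

A = (6, 13)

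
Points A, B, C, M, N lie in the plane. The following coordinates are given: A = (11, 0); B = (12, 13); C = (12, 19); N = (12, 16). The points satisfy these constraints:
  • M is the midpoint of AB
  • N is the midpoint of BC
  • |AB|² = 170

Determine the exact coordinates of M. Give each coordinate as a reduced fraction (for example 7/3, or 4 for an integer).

M = (23/2, 13/2)

1. M_x = 23/2  [2·M = A+B = (11, 0)+(12, 13)]
2. M_y = 13/2  [2·M = A+B = (11, 0)+(12, 13)]
   so M = (23/2, 13/2)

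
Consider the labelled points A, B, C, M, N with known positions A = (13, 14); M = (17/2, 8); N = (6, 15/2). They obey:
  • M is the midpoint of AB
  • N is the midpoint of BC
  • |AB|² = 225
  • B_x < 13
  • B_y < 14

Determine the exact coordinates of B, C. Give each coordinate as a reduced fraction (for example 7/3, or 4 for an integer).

B = (4, 2)
C = (8, 13)

1. B_x = 4  [B = 2·M−A = 2·(17/2, 8)−(13, 14)]
2. B_y = 2  [B = 2·M−A = 2·(17/2, 8)−(13, 14)]
   so B = (4, 2)
3. C_x = 8  [C = 2·N−B = 2·(6, 15/2)−(4, 2)]
4. C_y = 13  [C = 2·N−B = 2·(6, 15/2)−(4, 2)]
   so C = (8, 13)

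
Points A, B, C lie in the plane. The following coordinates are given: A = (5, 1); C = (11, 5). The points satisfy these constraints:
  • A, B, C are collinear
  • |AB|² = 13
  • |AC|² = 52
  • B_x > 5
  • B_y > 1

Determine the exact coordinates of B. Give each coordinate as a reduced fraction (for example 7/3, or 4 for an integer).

1. B_x = 8  [[A, B, C are collinear ⇒ 4x-6y-14=0] ∩ [|B−(5, 1)|²=13]]
2. B_y = 3  [[A, B, C are collinear ⇒ 4x-6y-14=0] ∩ [|B−(5, 1)|²=13]]
   so B = (8, 3)

B = (8, 3)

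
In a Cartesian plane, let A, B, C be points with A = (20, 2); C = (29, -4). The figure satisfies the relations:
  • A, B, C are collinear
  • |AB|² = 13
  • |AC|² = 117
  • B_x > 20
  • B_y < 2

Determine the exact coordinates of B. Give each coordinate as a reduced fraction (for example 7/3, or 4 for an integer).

1. B_x = 23  [[A, B, C are collinear ⇒ -6x-9y+138=0] ∩ [|B−(20, 2)|²=13]]
2. B_y = 0  [[A, B, C are collinear ⇒ -6x-9y+138=0] ∩ [|B−(20, 2)|²=13]]
   so B = (23, 0)

B = (23, 0)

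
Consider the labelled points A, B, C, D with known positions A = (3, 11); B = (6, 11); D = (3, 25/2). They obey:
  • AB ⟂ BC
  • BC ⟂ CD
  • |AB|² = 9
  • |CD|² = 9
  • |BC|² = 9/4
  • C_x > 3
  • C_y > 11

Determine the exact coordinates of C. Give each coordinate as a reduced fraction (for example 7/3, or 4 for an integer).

1. C_x = 6  [[AB ⟂ BC ⇒ 3x-18=0] ∩ [|C−(3, 25/2)|²=9]]
2. C_y = 25/2  [[AB ⟂ BC ⇒ 3x-18=0] ∩ [|C−(3, 25/2)|²=9]]
   so C = (6, 25/2)

C = (6, 25/2)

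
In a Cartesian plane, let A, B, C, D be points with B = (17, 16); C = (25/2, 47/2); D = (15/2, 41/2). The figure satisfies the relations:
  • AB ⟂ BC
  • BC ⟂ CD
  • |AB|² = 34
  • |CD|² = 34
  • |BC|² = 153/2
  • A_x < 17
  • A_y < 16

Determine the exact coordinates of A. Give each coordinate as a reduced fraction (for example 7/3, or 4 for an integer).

1. A_x = 12  [[AB ⟂ BC ⇒ 9/2x-15/2y+87/2=0] ∩ [|A−(17, 16)|²=34]]
2. A_y = 13  [[AB ⟂ BC ⇒ 9/2x-15/2y+87/2=0] ∩ [|A−(17, 16)|²=34]]
   so A = (12, 13)

A = (12, 13)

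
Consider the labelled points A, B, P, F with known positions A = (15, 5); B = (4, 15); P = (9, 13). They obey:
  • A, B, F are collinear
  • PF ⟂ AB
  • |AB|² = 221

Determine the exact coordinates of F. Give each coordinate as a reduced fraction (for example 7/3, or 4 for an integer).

F = (1709/221, 2565/221)

1. F_x = 1709/221  [[A, B, F are collinear ⇒ -10x-11y+205=0] ∩ [PF ⟂ AB ⇒ -11x+10y-31=0]]
2. F_y = 2565/221  [[A, B, F are collinear ⇒ -10x-11y+205=0] ∩ [PF ⟂ AB ⇒ -11x+10y-31=0]]
   so F = (1709/221, 2565/221)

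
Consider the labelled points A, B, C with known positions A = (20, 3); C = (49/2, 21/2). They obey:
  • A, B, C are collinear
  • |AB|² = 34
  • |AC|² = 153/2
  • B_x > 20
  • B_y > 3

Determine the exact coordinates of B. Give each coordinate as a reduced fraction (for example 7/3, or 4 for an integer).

B = (23, 8)

1. B_x = 23  [[A, B, C are collinear ⇒ 15/2x-9/2y-273/2=0] ∩ [|B−(20, 3)|²=34]]
2. B_y = 8  [[A, B, C are collinear ⇒ 15/2x-9/2y-273/2=0] ∩ [|B−(20, 3)|²=34]]
   so B = (23, 8)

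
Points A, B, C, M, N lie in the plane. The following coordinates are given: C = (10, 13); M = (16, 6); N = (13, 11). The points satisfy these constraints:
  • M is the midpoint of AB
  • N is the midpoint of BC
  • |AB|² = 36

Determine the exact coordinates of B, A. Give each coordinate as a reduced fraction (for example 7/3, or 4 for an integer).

1. B_x = 16  [B = 2·N−C = 2·(13, 11)−(10, 13)]
2. B_y = 9  [B = 2·N−C = 2·(13, 11)−(10, 13)]
   so B = (16, 9)
3. A_x = 16  [A = 2·M−B = 2·(16, 6)−(16, 9)]
4. A_y = 3  [A = 2·M−B = 2·(16, 6)−(16, 9)]
   so A = (16, 3)

B = (16, 9)
A = (16, 3)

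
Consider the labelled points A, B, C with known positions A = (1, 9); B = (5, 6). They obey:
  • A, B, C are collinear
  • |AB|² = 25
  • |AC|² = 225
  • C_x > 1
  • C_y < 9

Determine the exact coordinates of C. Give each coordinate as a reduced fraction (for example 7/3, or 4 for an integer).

1. C_x = 13  [[A, B, C are collinear ⇒ 3x+4y-39=0] ∩ [|C−(1, 9)|²=225]]
2. C_y = 0  [[A, B, C are collinear ⇒ 3x+4y-39=0] ∩ [|C−(1, 9)|²=225]]
   so C = (13, 0)

C = (13, 0)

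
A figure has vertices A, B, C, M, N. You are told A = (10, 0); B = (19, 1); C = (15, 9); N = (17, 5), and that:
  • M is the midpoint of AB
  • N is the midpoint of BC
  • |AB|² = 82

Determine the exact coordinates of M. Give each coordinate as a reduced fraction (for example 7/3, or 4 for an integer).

1. M_x = 29/2  [2·M = A+B = (10, 0)+(19, 1)]
2. M_y = 1/2  [2·M = A+B = (10, 0)+(19, 1)]
   so M = (29/2, 1/2)

M = (29/2, 1/2)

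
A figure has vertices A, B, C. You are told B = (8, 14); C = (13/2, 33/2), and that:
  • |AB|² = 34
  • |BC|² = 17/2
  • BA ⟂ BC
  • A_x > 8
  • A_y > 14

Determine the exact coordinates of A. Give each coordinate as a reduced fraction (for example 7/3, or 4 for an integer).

1. A_x = 13  [[BA ⟂ BC ⇒ -3/2x+5/2y-23=0] ∩ [|A−(8, 14)|²=34]]
2. A_y = 17  [[BA ⟂ BC ⇒ -3/2x+5/2y-23=0] ∩ [|A−(8, 14)|²=34]]
   so A = (13, 17)

A = (13, 17)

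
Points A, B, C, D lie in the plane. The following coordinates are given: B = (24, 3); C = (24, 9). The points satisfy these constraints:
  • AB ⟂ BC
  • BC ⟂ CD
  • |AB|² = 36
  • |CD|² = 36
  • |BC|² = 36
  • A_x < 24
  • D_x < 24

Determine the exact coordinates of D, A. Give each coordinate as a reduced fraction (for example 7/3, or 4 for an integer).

D = (18, 9)
A = (18, 3)

1. D_x = 18  [[BC ⟂ CD ⇒ 6y-54=0] ∩ [|D−(24, 9)|²=36]]
2. D_y = 9  [[BC ⟂ CD ⇒ 6y-54=0] ∩ [|D−(24, 9)|²=36]]
   so D = (18, 9)
3. A_x = 18  [[AB ⟂ BC ⇒ -6y+18=0] ∩ [|A−(24, 3)|²=36]]
4. A_y = 3  [[AB ⟂ BC ⇒ -6y+18=0] ∩ [|A−(24, 3)|²=36]]
   so A = (18, 3)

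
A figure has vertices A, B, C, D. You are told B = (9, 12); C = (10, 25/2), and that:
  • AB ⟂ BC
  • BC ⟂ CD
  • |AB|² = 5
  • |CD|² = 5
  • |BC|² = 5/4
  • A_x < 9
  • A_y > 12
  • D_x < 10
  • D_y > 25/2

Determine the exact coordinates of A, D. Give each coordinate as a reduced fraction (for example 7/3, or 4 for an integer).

1. A_x = 8  [[AB ⟂ BC ⇒ -1x-1/2y+15=0] ∩ [|A−(9, 12)|²=5]]
2. A_y = 14  [[AB ⟂ BC ⇒ -1x-1/2y+15=0] ∩ [|A−(9, 12)|²=5]]
   so A = (8, 14)
3. D_x = 9  [[BC ⟂ CD ⇒ 1x+1/2y-65/4=0] ∩ [|D−(10, 25/2)|²=5]]
4. D_y = 29/2  [[BC ⟂ CD ⇒ 1x+1/2y-65/4=0] ∩ [|D−(10, 25/2)|²=5]]
   so D = (9, 29/2)

A = (8, 14)
D = (9, 29/2)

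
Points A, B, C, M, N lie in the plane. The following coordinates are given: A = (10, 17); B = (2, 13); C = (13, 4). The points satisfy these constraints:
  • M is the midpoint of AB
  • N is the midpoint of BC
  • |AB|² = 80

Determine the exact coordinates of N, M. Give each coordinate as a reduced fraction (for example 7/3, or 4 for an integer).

N = (15/2, 17/2)
M = (6, 15)

1. M_x = 6  [2·M = A+B = (10, 17)+(2, 13)]
2. M_y = 15  [2·M = A+B = (10, 17)+(2, 13)]
   so M = (6, 15)
3. N_x = 15/2  [2·N = B+C = (2, 13)+(13, 4)]
4. N_y = 17/2  [2·N = B+C = (2, 13)+(13, 4)]
   so N = (15/2, 17/2)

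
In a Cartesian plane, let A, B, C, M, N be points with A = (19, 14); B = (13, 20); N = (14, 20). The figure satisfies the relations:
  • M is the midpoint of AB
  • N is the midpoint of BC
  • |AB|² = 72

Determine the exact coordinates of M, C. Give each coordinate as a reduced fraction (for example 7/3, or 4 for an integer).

1. M_x = 16  [2·M = A+B = (19, 14)+(13, 20)]
2. M_y = 17  [2·M = A+B = (19, 14)+(13, 20)]
   so M = (16, 17)
3. C_x = 15  [C = 2·N−B = 2·(14, 20)−(13, 20)]
4. C_y = 20  [C = 2·N−B = 2·(14, 20)−(13, 20)]
   so C = (15, 20)

M = (16, 17)
C = (15, 20)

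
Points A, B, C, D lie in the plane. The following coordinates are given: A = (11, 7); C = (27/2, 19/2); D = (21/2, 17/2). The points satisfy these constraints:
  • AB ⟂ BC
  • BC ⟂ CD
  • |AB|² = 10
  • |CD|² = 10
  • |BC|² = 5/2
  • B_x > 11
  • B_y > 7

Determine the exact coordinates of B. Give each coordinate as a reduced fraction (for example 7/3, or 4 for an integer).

1. B_x = 14  [[BC ⟂ CD ⇒ 3x+1y-50=0] ∩ [|B−(11, 7)|²=10]]
2. B_y = 8  [[BC ⟂ CD ⇒ 3x+1y-50=0] ∩ [|B−(11, 7)|²=10]]
   so B = (14, 8)

B = (14, 8)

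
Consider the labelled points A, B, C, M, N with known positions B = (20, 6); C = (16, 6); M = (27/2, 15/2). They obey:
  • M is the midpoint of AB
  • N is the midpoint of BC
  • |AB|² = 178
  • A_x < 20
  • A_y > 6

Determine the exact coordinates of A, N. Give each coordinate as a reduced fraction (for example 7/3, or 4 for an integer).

A = (7, 9)
N = (18, 6)

1. A_x = 7  [A = 2·M−B = 2·(27/2, 15/2)−(20, 6)]
2. A_y = 9  [A = 2·M−B = 2·(27/2, 15/2)−(20, 6)]
   so A = (7, 9)
3. N_x = 18  [2·N = B+C = (20, 6)+(16, 6)]
4. N_y = 6  [2·N = B+C = (20, 6)+(16, 6)]
   so N = (18, 6)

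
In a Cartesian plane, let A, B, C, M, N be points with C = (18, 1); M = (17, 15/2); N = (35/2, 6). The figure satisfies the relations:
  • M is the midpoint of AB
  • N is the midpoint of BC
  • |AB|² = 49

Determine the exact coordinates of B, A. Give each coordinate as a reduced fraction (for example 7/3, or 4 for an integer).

B = (17, 11)
A = (17, 4)

1. B_x = 17  [B = 2·N−C = 2·(35/2, 6)−(18, 1)]
2. B_y = 11  [B = 2·N−C = 2·(35/2, 6)−(18, 1)]
   so B = (17, 11)
3. A_x = 17  [A = 2·M−B = 2·(17, 15/2)−(17, 11)]
4. A_y = 4  [A = 2·M−B = 2·(17, 15/2)−(17, 11)]
   so A = (17, 4)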